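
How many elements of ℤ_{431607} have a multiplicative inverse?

246400

Prime factorization: 431607 = 3 * 11^2 * 29 * 41.
φ(431607) = 431607 · (1 − 1/3) · (1 − 1/11) · (1 − 1/29) · (1 − 1/41)
       = 431607 · 22400/39237 = 246400.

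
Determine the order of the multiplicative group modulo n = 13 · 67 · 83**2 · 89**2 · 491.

20686446063360

φ(13) = 13 − 1 = 12.
φ(67) = 67 − 1 = 66.
φ(83^2) = 83^1·(83−1) = 83·82 = 6806.
φ(89^2) = 89^1·(89−1) = 89·88 = 7832.
φ(491) = 491 − 1 = 490.
φ(23336506658309) = 12 × 66 × 6806 × 7832 × 490 = 20686446063360.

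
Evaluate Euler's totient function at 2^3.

φ(2^3) = 2^2·(2−1) = 4·1 = 4.

4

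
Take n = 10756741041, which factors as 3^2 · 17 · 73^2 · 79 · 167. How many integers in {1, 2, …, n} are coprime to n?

6533250048

φ(10756741041) = 10756741041 · (1 − 1/3) · (1 − 1/17) · (1 − 1/73) · (1 − 1/79) · (1 − 1/167)
       = 10756741041 · 29832192/49117539 = 6533250048.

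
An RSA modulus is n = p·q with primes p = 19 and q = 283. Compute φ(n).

5076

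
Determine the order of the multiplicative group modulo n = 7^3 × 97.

φ(7^3) = 7^3 − 7^2 = 343 − 49 = 294.
φ(97) = 97 − 1 = 96.
Since φ is multiplicative, φ(33271) = 294 · 96 = 28224.

28224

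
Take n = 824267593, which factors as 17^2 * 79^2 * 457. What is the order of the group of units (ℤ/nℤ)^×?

764285184

φ(17^2) = 17^2 − 17^1 = 289 − 17 = 272.
φ(79^2) = 79^1·(79−1) = 79·78 = 6162.
φ(457) = 457 − 1 = 456.
Multiply: 272 · 6162 · 456 = 764285184.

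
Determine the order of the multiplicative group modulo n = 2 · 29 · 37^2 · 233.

φ(18500666) = 18500666 · (1 − 1/2) · (1 − 1/29) · (1 − 1/37) · (1 − 1/233)
       = 18500666 · 233856/500018 = 8652672.

8652672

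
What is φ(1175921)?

Prime factorization: 1175921 = 23 * 29 * 41 * 43.
φ(23) = 23 − 1 = 22.
φ(29) = 29 − 1 = 28.
φ(41) = 41 − 1 = 40.
φ(43) = 43 − 1 = 42.
Multiply: 22 · 28 · 40 · 42 = 1034880.

1034880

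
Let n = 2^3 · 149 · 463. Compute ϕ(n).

273504

φ(551896) = 551896 · (1 − 1/2) · (1 − 1/149) · (1 − 1/463)
       = 551896 · 68376/137974 = 273504.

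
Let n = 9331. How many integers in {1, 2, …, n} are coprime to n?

Factor 9331: 9331 = 7 · 31 · 43.
φ(7) = 7 − 1 = 6.
φ(31) = 31 − 1 = 30.
φ(43) = 43 − 1 = 42.
Multiply: 6 · 30 · 42 = 7560.

7560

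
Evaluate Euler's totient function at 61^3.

223260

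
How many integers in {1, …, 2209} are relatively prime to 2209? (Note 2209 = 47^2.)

φ(47^2) = 47^1·(47−1) = 47·46 = 2162.

2162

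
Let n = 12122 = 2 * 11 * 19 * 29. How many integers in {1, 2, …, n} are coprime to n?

5040

φ(2) = 2 − 1 = 1.
φ(11) = 11 − 1 = 10.
φ(19) = 19 − 1 = 18.
φ(29) = 29 − 1 = 28.
Multiply: 1 · 10 · 18 · 28 = 5040.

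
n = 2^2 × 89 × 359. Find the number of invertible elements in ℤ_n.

63008

φ(2^2) = 2^1·(2−1) = 2·1 = 2.
φ(89) = 89 − 1 = 88.
φ(359) = 359 − 1 = 358.
φ(127804) = 2 × 88 × 358 = 63008.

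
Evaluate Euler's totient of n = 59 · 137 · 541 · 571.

2427926400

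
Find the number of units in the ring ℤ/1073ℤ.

Prime factorization: 1073 = 29 * 37.
φ(1073) = 1073 · (1 − 1/29) · (1 − 1/37)
       = 1073 · 1008/1073 = 1008.

1008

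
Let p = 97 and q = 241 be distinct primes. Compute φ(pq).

φ(23377) = 23377 · (1 − 1/97) · (1 − 1/241)
       = 23377 · 23040/23377 = 23040.

23040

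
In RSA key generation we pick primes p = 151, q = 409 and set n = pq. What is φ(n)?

61200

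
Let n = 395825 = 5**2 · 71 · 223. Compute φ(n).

310800

φ(5^2) = 5^2 − 5^1 = 25 − 5 = 20.
φ(71) = 71 − 1 = 70.
φ(223) = 223 − 1 = 222.
φ(395825) = 20 × 70 × 222 = 310800.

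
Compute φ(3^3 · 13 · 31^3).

φ(10456641) = 10456641 · (1 − 1/3) · (1 − 1/13) · (1 − 1/31)
       = 10456641 · 720/1209 = 6227280.

6227280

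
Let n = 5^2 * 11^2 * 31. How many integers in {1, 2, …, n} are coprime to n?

φ(5^2) = 5^1·(5−1) = 5·4 = 20.
φ(11^2) = 11^2 − 11^1 = 121 − 11 = 110.
φ(31) = 31 − 1 = 30.
φ(93775) = 20 × 110 × 30 = 66000.

66000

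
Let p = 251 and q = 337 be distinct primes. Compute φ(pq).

φ(84587) = 84587 · (1 − 1/251) · (1 − 1/337)
       = 84587 · 84000/84587 = 84000.

84000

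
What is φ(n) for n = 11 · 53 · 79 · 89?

φ(11) = 11 − 1 = 10.
φ(53) = 53 − 1 = 52.
φ(79) = 79 − 1 = 78.
φ(89) = 89 − 1 = 88.
Multiply: 10 · 52 · 78 · 88 = 3569280.

3569280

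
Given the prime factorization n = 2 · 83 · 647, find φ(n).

φ(2) = 2 − 1 = 1.
φ(83) = 83 − 1 = 82.
φ(647) = 647 − 1 = 646.
φ(107402) = 1 × 82 × 646 = 52972.

52972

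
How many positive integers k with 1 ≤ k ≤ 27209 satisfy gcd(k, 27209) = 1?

20592

27209 = 7 · 13^2 · 23.
φ(27209) = 27209 · (1 − 1/7) · (1 − 1/13) · (1 − 1/23)
       = 27209 · 1584/2093 = 20592.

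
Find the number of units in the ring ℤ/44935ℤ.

30240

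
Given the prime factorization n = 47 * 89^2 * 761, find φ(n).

273806720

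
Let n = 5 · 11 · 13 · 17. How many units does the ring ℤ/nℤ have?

φ(5) = 5 − 1 = 4.
φ(11) = 11 − 1 = 10.
φ(13) = 13 − 1 = 12.
φ(17) = 17 − 1 = 16.
Multiply: 4 · 10 · 12 · 16 = 7680.

7680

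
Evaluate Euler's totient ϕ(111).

111 = 3 · 37.
φ(3) = 3 − 1 = 2.
φ(37) = 37 − 1 = 36.
Multiply: 2 · 36 = 72.

72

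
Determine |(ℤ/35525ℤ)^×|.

Prime factorization: 35525 = 5^2 × 7^2 × 29.
φ(35525) = 35525 · (1 − 1/5) · (1 − 1/7) · (1 − 1/29)
       = 35525 · 672/1015 = 23520.

23520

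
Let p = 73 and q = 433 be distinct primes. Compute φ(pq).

31104

For distinct primes, φ(pq) = (p−1)(q−1) = 72 × 432 = 31104.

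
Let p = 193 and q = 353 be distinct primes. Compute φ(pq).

67584

φ(pq) = (p−1)(q−1) = 192 · 352 = 67584.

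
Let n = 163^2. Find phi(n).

φ(163^2) = 163^1·(163−1) = 163·162 = 26406.

26406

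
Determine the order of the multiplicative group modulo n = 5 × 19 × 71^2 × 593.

211841280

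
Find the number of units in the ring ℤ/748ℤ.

Factor 748: 748 = 2^2 * 11 * 17.
φ(748) = 748 · (1 − 1/2) · (1 − 1/11) · (1 − 1/17)
       = 748 · 160/374 = 320.

320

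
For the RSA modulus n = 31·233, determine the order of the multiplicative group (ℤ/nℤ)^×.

6960

φ(31) = 31 − 1 = 30.
φ(233) = 233 − 1 = 232.
Multiply: 30 · 232 = 6960.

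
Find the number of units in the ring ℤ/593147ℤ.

506880

593147 = 17 × 23 × 37 × 41.
φ(593147) = 593147 · (1 − 1/17) · (1 − 1/23) · (1 − 1/37) · (1 − 1/41)
       = 593147 · 506880/593147 = 506880.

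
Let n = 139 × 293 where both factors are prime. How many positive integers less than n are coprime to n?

φ(139) = 139 − 1 = 138.
φ(293) = 293 − 1 = 292.
φ(40727) = 138 × 292 = 40296.

40296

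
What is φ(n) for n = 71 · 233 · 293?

4742080

φ(4847099) = 4847099 · (1 − 1/71) · (1 − 1/233) · (1 − 1/293)
       = 4847099 · 4742080/4847099 = 4742080.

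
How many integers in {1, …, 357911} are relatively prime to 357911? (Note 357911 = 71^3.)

352870

φ(357911) = 357911 · (1 − 1/71)
       = 357911 · 70/71 = 352870.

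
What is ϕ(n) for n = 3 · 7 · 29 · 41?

13440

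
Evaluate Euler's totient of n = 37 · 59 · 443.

φ(37) = 37 − 1 = 36.
φ(59) = 59 − 1 = 58.
φ(443) = 443 − 1 = 442.
Since φ is multiplicative, φ(967069) = 36 · 58 · 442 = 922896.

922896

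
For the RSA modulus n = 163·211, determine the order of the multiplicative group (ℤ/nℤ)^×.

φ(pq) = (p−1)(q−1) = 162 · 210 = 34020.

34020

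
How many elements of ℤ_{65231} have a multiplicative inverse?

Factor 65231: 65231 = 37 × 41 × 43.
φ(65231) = 65231 · (1 − 1/37) · (1 − 1/41) · (1 − 1/43)
       = 65231 · 60480/65231 = 60480.

60480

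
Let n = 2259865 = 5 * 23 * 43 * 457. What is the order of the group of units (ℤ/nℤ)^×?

1685376

φ(2259865) = 2259865 · (1 − 1/5) · (1 − 1/23) · (1 − 1/43) · (1 − 1/457)
       = 2259865 · 1685376/2259865 = 1685376.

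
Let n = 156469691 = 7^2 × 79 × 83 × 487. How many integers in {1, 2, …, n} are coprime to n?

130555152

φ(7^2) = 7^1·(7−1) = 7·6 = 42.
φ(79) = 79 − 1 = 78.
φ(83) = 83 − 1 = 82.
φ(487) = 487 − 1 = 486.
Since φ is multiplicative, φ(156469691) = 42 · 78 · 82 · 486 = 130555152.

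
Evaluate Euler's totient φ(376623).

217728

First factor: 376623 = 3**3 · 13 · 29 · 37.
φ(376623) = 376623 · (1 − 1/3) · (1 − 1/13) · (1 − 1/29) · (1 − 1/37)
       = 376623 · 24192/41847 = 217728.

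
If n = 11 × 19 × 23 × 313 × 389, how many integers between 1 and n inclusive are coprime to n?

φ(11) = 11 − 1 = 10.
φ(19) = 19 − 1 = 18.
φ(23) = 23 − 1 = 22.
φ(313) = 313 − 1 = 312.
φ(389) = 389 − 1 = 388.
φ(585285899) = 10 × 18 × 22 × 312 × 388 = 479381760.

479381760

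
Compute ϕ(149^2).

φ(22201) = 22201 · (1 − 1/149)
       = 22201 · 148/149 = 22052.

22052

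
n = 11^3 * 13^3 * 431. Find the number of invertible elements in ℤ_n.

1055168400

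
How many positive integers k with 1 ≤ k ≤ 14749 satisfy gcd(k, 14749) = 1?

12348

Factor 14749: 14749 = 7**3 · 43.
φ(7^3) = 7^2·(7−1) = 49·6 = 294.
φ(43) = 43 − 1 = 42.
φ(14749) = 294 × 42 = 12348.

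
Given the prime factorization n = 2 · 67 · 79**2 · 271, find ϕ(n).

φ(2) = 2 − 1 = 1.
φ(67) = 67 − 1 = 66.
φ(79^2) = 79^2 − 79^1 = 6241 − 79 = 6162.
φ(271) = 271 − 1 = 270.
Multiply: 1 · 66 · 6162 · 270 = 109806840.

109806840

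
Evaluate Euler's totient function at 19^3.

φ(19^3) = 19^3 − 19^2 = 6859 − 361 = 6498.

6498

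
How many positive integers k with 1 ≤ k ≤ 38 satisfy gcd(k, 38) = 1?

18

Factor 38: 38 = 2 · 19.
φ(2) = 2 − 1 = 1.
φ(19) = 19 − 1 = 18.
Multiply: 1 · 18 = 18.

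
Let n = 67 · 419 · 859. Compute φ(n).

23670504

φ(67) = 67 − 1 = 66.
φ(419) = 419 − 1 = 418.
φ(859) = 859 − 1 = 858.
Multiply: 66 · 418 · 858 = 23670504.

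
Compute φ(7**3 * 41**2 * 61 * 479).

13828348800

φ(16847178677) = 16847178677 · (1 − 1/7) · (1 − 1/41) · (1 − 1/61) · (1 − 1/479)
       = 16847178677 · 6883200/8385853 = 13828348800.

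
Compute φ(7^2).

42

φ(7^2) = 7^1·(7−1) = 7·6 = 42.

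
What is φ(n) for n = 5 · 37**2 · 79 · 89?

φ(48127195) = 48127195 · (1 − 1/5) · (1 − 1/37) · (1 − 1/79) · (1 − 1/89)
       = 48127195 · 988416/1300735 = 36571392.

36571392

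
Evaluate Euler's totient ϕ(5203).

4620

5203 = 11^2 · 43.
φ(11^2) = 11^1·(11−1) = 11·10 = 110.
φ(43) = 43 − 1 = 42.
Since φ is multiplicative, φ(5203) = 110 · 42 = 4620.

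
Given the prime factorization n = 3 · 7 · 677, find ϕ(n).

8112

φ(3) = 3 − 1 = 2.
φ(7) = 7 − 1 = 6.
φ(677) = 677 − 1 = 676.
Since φ is multiplicative, φ(14217) = 2 · 6 · 676 = 8112.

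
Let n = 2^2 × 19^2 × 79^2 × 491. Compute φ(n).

φ(2^2) = 2^1·(2−1) = 2·1 = 2.
φ(19^2) = 19^2 − 19^1 = 361 − 19 = 342.
φ(79^2) = 79^2 − 79^1 = 6241 − 79 = 6162.
φ(491) = 491 − 1 = 490.
Since φ is multiplicative, φ(4424893964) = 2 · 342 · 6162 · 490 = 2065255920.

2065255920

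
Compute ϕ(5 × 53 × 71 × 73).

1048320

φ(5) = 5 − 1 = 4.
φ(53) = 53 − 1 = 52.
φ(71) = 71 − 1 = 70.
φ(73) = 73 − 1 = 72.
φ(1373495) = 4 × 52 × 70 × 72 = 1048320.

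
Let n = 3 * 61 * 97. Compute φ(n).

φ(17751) = 17751 · (1 − 1/3) · (1 − 1/61) · (1 − 1/97)
       = 17751 · 11520/17751 = 11520.

11520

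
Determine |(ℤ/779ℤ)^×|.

Prime factorization: 779 = 19 · 41.
φ(19) = 19 − 1 = 18.
φ(41) = 41 − 1 = 40.
φ(779) = 18 × 40 = 720.

720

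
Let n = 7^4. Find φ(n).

φ(7^4) = 7^4 − 7^3 = 2401 − 343 = 2058.

2058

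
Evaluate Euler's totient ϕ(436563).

256608

Factor 436563: 436563 = 3^3 * 19 * 23 * 37.
φ(436563) = 436563 · (1 − 1/3) · (1 − 1/19) · (1 − 1/23) · (1 − 1/37)
       = 436563 · 28512/48507 = 256608.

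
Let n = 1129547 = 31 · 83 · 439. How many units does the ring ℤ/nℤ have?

1077480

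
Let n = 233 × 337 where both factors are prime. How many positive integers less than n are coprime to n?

77952

φ(pq) = (p−1)(q−1) = 232 · 336 = 77952.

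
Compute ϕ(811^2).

φ(811^2) = 811^2 − 811^1 = 657721 − 811 = 656910.

656910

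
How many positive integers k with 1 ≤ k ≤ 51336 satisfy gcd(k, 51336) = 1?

15840

51336 = 2^3 · 3^2 · 23 · 31.
φ(51336) = 51336 · (1 − 1/2) · (1 − 1/3) · (1 − 1/23) · (1 − 1/31)
       = 51336 · 1320/4278 = 15840.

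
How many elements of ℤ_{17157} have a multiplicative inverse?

17157 = 3 · 7 · 19 · 43.
φ(17157) = 17157 · (1 − 1/3) · (1 − 1/7) · (1 − 1/19) · (1 − 1/43)
       = 17157 · 9072/17157 = 9072.

9072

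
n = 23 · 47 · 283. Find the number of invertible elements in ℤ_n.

φ(305923) = 305923 · (1 − 1/23) · (1 − 1/47) · (1 − 1/283)
       = 305923 · 285384/305923 = 285384.

285384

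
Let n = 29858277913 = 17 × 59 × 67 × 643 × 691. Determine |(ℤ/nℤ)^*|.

27131639040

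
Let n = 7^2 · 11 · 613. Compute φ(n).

φ(7^2) = 7^2 − 7^1 = 49 − 7 = 42.
φ(11) = 11 − 1 = 10.
φ(613) = 613 − 1 = 612.
φ(330407) = 42 × 10 × 612 = 257040.

257040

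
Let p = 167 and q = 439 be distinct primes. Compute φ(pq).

φ(73313) = 73313 · (1 − 1/167) · (1 − 1/439)
       = 73313 · 72708/73313 = 72708.

72708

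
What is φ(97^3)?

φ(912673) = 912673 · (1 − 1/97)
       = 912673 · 96/97 = 903264.

903264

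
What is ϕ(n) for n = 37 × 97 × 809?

φ(37) = 37 − 1 = 36.
φ(97) = 97 − 1 = 96.
φ(809) = 809 − 1 = 808.
Since φ is multiplicative, φ(2903501) = 36 · 96 · 808 = 2792448.

2792448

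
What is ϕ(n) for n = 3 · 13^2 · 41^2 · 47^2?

φ(3) = 3 − 1 = 2.
φ(13^2) = 13^1·(13−1) = 13·12 = 156.
φ(41^2) = 41^2 − 41^1 = 1681 − 41 = 1640.
φ(47^2) = 47^1·(47−1) = 47·46 = 2162.
Multiply: 2 · 156 · 1640 · 2162 = 1106252160.

1106252160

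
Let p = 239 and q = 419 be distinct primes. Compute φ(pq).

φ(n) = (p − 1)(q − 1) = (239−1)(419−1) = 238·418 = 99484.

99484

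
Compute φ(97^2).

9312

φ(9409) = 9409 · (1 − 1/97)
       = 9409 · 96/97 = 9312.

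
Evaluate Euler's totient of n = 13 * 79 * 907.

848016

φ(931489) = 931489 · (1 − 1/13) · (1 − 1/79) · (1 − 1/907)
       = 931489 · 848016/931489 = 848016.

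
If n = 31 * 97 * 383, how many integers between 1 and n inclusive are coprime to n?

φ(1151681) = 1151681 · (1 − 1/31) · (1 − 1/97) · (1 − 1/383)
       = 1151681 · 1100160/1151681 = 1100160.

1100160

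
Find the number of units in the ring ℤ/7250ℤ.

2800

First factor: 7250 = 2 * 5**3 * 29.
φ(7250) = 7250 · (1 − 1/2) · (1 − 1/5) · (1 − 1/29)
       = 7250 · 112/290 = 2800.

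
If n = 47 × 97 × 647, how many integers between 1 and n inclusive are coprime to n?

φ(2949673) = 2949673 · (1 − 1/47) · (1 − 1/97) · (1 − 1/647)
       = 2949673 · 2852736/2949673 = 2852736.

2852736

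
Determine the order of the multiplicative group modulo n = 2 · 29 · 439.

φ(2) = 2 − 1 = 1.
φ(29) = 29 − 1 = 28.
φ(439) = 439 − 1 = 438.
Since φ is multiplicative, φ(25462) = 1 · 28 · 438 = 12264.

12264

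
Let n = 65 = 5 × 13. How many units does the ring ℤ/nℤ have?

φ(65) = 65 · (1 − 1/5) · (1 − 1/13)
       = 65 · 48/65 = 48.

48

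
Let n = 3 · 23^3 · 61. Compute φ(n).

φ(2226561) = 2226561 · (1 − 1/3) · (1 − 1/23) · (1 − 1/61)
       = 2226561 · 2640/4209 = 1396560.

1396560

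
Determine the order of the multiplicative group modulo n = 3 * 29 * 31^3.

φ(2591817) = 2591817 · (1 − 1/3) · (1 − 1/29) · (1 − 1/31)
       = 2591817 · 1680/2697 = 1614480.

1614480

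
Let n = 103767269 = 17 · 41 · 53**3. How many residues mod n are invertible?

φ(103767269) = 103767269 · (1 − 1/17) · (1 − 1/41) · (1 − 1/53)
       = 103767269 · 33280/36941 = 93483520.

93483520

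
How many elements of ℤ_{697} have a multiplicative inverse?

640

Factor 697: 697 = 17 · 41.
φ(17) = 17 − 1 = 16.
φ(41) = 41 − 1 = 40.
Since φ is multiplicative, φ(697) = 16 · 40 = 640.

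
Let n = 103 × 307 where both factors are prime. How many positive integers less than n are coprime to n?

31212

For distinct primes, φ(pq) = (p−1)(q−1) = 102 × 306 = 31212.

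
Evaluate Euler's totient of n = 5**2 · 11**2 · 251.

550000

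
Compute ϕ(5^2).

φ(5^2) = 5^2 − 5^1 = 25 − 5 = 20.

20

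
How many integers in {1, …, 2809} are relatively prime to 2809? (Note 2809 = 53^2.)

2756

φ(2809) = 2809 · (1 − 1/53)
       = 2809 · 52/53 = 2756.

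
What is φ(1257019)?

1108800

1257019 = 23 · 31 · 41 · 43.
φ(1257019) = 1257019 · (1 − 1/23) · (1 − 1/31) · (1 − 1/41) · (1 − 1/43)
       = 1257019 · 1108800/1257019 = 1108800.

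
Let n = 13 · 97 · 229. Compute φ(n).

262656

φ(13) = 13 − 1 = 12.
φ(97) = 97 − 1 = 96.
φ(229) = 229 − 1 = 228.
φ(288769) = 12 × 96 × 228 = 262656.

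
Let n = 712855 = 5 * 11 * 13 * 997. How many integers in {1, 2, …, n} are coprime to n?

φ(712855) = 712855 · (1 − 1/5) · (1 − 1/11) · (1 − 1/13) · (1 − 1/997)
       = 712855 · 478080/712855 = 478080.

478080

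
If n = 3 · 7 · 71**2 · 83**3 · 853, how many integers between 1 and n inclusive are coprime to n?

φ(3) = 3 − 1 = 2.
φ(7) = 7 − 1 = 6.
φ(71^2) = 71^2 − 71^1 = 5041 − 71 = 4970.
φ(83^3) = 83^3 − 83^2 = 571787 − 6889 = 564898.
φ(853) = 853 − 1 = 852.
Since φ is multiplicative, φ(51632041896771) = 2 · 6 · 4970 · 564898 · 852 = 28704320245440.

28704320245440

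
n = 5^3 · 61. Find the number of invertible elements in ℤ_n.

φ(5^3) = 5^2·(5−1) = 25·4 = 100.
φ(61) = 61 − 1 = 60.
Since φ is multiplicative, φ(7625) = 100 · 60 = 6000.

6000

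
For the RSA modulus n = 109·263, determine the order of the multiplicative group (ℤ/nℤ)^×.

28296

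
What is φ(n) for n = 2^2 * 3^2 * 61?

720

φ(2196) = 2196 · (1 − 1/2) · (1 − 1/3) · (1 − 1/61)
       = 2196 · 120/366 = 720.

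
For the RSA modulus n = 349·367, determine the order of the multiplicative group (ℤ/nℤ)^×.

127368

For distinct primes, φ(pq) = (p−1)(q−1) = 348 × 366 = 127368.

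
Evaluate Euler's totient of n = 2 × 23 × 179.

3916

φ(2) = 2 − 1 = 1.
φ(23) = 23 − 1 = 22.
φ(179) = 179 − 1 = 178.
φ(8234) = 1 × 22 × 178 = 3916.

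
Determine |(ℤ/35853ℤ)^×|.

20736

35853 = 3 * 17 * 19 * 37.
φ(3) = 3 − 1 = 2.
φ(17) = 17 − 1 = 16.
φ(19) = 19 − 1 = 18.
φ(37) = 37 − 1 = 36.
φ(35853) = 2 × 16 × 18 × 36 = 20736.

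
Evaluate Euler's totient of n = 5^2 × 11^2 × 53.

114400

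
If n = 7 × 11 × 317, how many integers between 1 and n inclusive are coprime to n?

18960

φ(24409) = 24409 · (1 − 1/7) · (1 − 1/11) · (1 − 1/317)
       = 24409 · 18960/24409 = 18960.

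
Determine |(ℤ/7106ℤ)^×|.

2880

First factor: 7106 = 2 × 11 × 17 × 19.
φ(2) = 2 − 1 = 1.
φ(11) = 11 − 1 = 10.
φ(17) = 17 − 1 = 16.
φ(19) = 19 − 1 = 18.
Since φ is multiplicative, φ(7106) = 1 · 10 · 16 · 18 = 2880.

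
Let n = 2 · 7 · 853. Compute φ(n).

5112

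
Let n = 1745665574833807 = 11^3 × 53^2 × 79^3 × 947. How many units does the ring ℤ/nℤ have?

1535693355562080

φ(11^3) = 11^2·(11−1) = 121·10 = 1210.
φ(53^2) = 53^1·(53−1) = 53·52 = 2756.
φ(79^3) = 79^3 − 79^2 = 493039 − 6241 = 486798.
φ(947) = 947 − 1 = 946.
Multiply: 1210 · 2756 · 486798 · 946 = 1535693355562080.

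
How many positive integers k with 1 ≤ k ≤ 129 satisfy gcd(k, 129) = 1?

84

Factor 129: 129 = 3 · 43.
φ(129) = 129 · (1 − 1/3) · (1 − 1/43)
       = 129 · 84/129 = 84.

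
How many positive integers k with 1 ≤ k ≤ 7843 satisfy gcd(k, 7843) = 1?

6600

Prime factorization: 7843 = 11 * 23 * 31.
φ(7843) = 7843 · (1 − 1/11) · (1 − 1/23) · (1 − 1/31)
       = 7843 · 6600/7843 = 6600.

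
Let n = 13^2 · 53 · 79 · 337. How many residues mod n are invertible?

212599296

φ(13^2) = 13^2 − 13^1 = 169 − 13 = 156.
φ(53) = 53 − 1 = 52.
φ(79) = 79 − 1 = 78.
φ(337) = 337 − 1 = 336.
Since φ is multiplicative, φ(238462211) = 156 · 52 · 78 · 336 = 212599296.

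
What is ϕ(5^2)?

20

φ(5^2) = 5^1·(5−1) = 5·4 = 20.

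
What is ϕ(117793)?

99840

Factor 117793: 117793 = 13**2 × 17 × 41.
φ(13^2) = 13^2 − 13^1 = 169 − 13 = 156.
φ(17) = 17 − 1 = 16.
φ(41) = 41 − 1 = 40.
Multiply: 156 · 16 · 40 = 99840.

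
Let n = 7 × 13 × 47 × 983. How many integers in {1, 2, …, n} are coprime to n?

3252384

φ(4204291) = 4204291 · (1 − 1/7) · (1 − 1/13) · (1 − 1/47) · (1 − 1/983)
       = 4204291 · 3252384/4204291 = 3252384.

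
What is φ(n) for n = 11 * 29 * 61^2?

1024800

φ(1186999) = 1186999 · (1 − 1/11) · (1 − 1/29) · (1 − 1/61)
       = 1186999 · 16800/19459 = 1024800.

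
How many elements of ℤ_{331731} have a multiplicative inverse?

201600

First factor: 331731 = 3^2 × 29 × 31 × 41.
φ(3^2) = 3^2 − 3^1 = 9 − 3 = 6.
φ(29) = 29 − 1 = 28.
φ(31) = 31 − 1 = 30.
φ(41) = 41 − 1 = 40.
φ(331731) = 6 × 28 × 30 × 40 = 201600.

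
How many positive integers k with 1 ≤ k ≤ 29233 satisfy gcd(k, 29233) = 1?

26400

29233 = 23 * 31 * 41.
φ(23) = 23 − 1 = 22.
φ(31) = 31 − 1 = 30.
φ(41) = 41 − 1 = 40.
Since φ is multiplicative, φ(29233) = 22 · 30 · 40 = 26400.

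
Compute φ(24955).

15840

First factor: 24955 = 5 * 7 * 23 * 31.
φ(24955) = 24955 · (1 − 1/5) · (1 − 1/7) · (1 − 1/23) · (1 − 1/31)
       = 24955 · 15840/24955 = 15840.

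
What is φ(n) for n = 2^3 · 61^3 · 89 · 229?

17917954560

φ(2^3) = 2^2·(2−1) = 4·1 = 4.
φ(61^3) = 61^2·(61−1) = 3721·60 = 223260.
φ(89) = 89 − 1 = 88.
φ(229) = 229 − 1 = 228.
Multiply: 4 · 223260 · 88 · 228 = 17917954560.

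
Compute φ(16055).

11232

16055 = 5 × 13^2 × 19.
φ(16055) = 16055 · (1 − 1/5) · (1 − 1/13) · (1 − 1/19)
       = 16055 · 864/1235 = 11232.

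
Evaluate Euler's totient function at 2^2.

2

φ(4) = 4 · (1 − 1/2)
       = 4 · 1/2 = 2.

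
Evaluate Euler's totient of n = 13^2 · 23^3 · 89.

φ(183003847) = 183003847 · (1 − 1/13) · (1 − 1/23) · (1 − 1/89)
       = 183003847 · 23232/26611 = 159766464.

159766464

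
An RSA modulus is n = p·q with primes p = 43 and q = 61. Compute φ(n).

For distinct primes, φ(pq) = (p−1)(q−1) = 42 × 60 = 2520.

2520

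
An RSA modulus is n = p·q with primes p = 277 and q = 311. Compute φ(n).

85560

φ(pq) = (p−1)(q−1) = 276 · 310 = 85560.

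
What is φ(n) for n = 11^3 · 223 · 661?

177289200

φ(11^3) = 11^3 − 11^2 = 1331 − 121 = 1210.
φ(223) = 223 − 1 = 222.
φ(661) = 661 − 1 = 660.
φ(196193393) = 1210 × 222 × 660 = 177289200.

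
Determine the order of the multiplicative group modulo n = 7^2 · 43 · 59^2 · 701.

4225485600

φ(5141461367) = 5141461367 · (1 − 1/7) · (1 − 1/43) · (1 − 1/59) · (1 − 1/701)
       = 5141461367 · 10231200/12449059 = 4225485600.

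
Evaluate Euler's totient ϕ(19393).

16800

Prime factorization: 19393 = 11 · 41 · 43.
φ(11) = 11 − 1 = 10.
φ(41) = 41 − 1 = 40.
φ(43) = 43 − 1 = 42.
φ(19393) = 10 × 40 × 42 = 16800.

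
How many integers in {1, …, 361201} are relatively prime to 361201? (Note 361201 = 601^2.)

φ(601^2) = 601^2 − 601^1 = 361201 − 601 = 360600.

360600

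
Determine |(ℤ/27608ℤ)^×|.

10752

Factor 27608: 27608 = 2^3 * 7 * 17 * 29.
φ(27608) = 27608 · (1 − 1/2) · (1 − 1/7) · (1 − 1/17) · (1 − 1/29)
       = 27608 · 2688/6902 = 10752.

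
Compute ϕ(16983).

Factor 16983: 16983 = 3^3 * 17 * 37.
φ(16983) = 16983 · (1 − 1/3) · (1 − 1/17) · (1 − 1/37)
       = 16983 · 1152/1887 = 10368.

10368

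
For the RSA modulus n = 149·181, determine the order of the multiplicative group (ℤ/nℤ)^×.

26640

For distinct primes, φ(pq) = (p−1)(q−1) = 148 × 180 = 26640.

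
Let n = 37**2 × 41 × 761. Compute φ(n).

40492800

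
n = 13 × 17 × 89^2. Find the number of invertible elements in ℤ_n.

1503744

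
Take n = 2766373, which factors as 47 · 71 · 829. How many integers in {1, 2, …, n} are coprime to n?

φ(47) = 47 − 1 = 46.
φ(71) = 71 − 1 = 70.
φ(829) = 829 − 1 = 828.
φ(2766373) = 46 × 70 × 828 = 2666160.

2666160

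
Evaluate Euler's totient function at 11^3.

φ(1331) = 1331 · (1 − 1/11)
       = 1331 · 10/11 = 1210.

1210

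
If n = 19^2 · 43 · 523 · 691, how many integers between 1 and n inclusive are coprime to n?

φ(5609903539) = 5609903539 · (1 − 1/19) · (1 − 1/43) · (1 − 1/523) · (1 − 1/691)
       = 5609903539 · 272296080/295258081 = 5173625520.

5173625520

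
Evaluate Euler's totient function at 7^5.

φ(16807) = 16807 · (1 − 1/7)
       = 16807 · 6/7 = 14406.

14406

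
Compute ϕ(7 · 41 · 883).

φ(7) = 7 − 1 = 6.
φ(41) = 41 − 1 = 40.
φ(883) = 883 − 1 = 882.
Multiply: 6 · 40 · 882 = 211680.

211680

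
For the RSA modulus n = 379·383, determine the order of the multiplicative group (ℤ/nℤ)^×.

φ(145157) = 145157 · (1 − 1/379) · (1 − 1/383)
       = 145157 · 144396/145157 = 144396.

144396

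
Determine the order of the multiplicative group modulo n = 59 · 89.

φ(59) = 59 − 1 = 58.
φ(89) = 89 − 1 = 88.
Multiply: 58 · 88 = 5104.

5104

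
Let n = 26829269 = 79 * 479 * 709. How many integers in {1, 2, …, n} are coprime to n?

φ(79) = 79 − 1 = 78.
φ(479) = 479 − 1 = 478.
φ(709) = 709 − 1 = 708.
φ(26829269) = 78 × 478 × 708 = 26397072.

26397072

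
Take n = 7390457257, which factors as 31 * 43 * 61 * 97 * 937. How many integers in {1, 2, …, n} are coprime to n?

6793113600

φ(7390457257) = 7390457257 · (1 − 1/31) · (1 − 1/43) · (1 − 1/61) · (1 − 1/97) · (1 − 1/937)
       = 7390457257 · 6793113600/7390457257 = 6793113600.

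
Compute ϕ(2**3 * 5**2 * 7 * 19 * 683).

5892480

φ(18167800) = 18167800 · (1 − 1/2) · (1 − 1/5) · (1 − 1/7) · (1 − 1/19) · (1 − 1/683)
       = 18167800 · 294624/908390 = 5892480.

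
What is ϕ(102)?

First factor: 102 = 2 · 3 · 17.
φ(2) = 2 − 1 = 1.
φ(3) = 3 − 1 = 2.
φ(17) = 17 − 1 = 16.
Multiply: 1 · 2 · 16 = 32.

32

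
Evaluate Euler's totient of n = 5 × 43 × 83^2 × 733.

φ(1085671955) = 1085671955 · (1 − 1/5) · (1 − 1/43) · (1 − 1/83) · (1 − 1/733)
       = 1085671955 · 10084032/13080385 = 836974656.

836974656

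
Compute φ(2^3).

4

φ(2^3) = 2^3 − 2^2 = 8 − 4 = 4.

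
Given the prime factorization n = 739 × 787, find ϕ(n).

φ(739) = 739 − 1 = 738.
φ(787) = 787 − 1 = 786.
φ(581593) = 738 × 786 = 580068.

580068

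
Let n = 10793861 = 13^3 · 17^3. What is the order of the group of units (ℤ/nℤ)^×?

9377472

φ(10793861) = 10793861 · (1 − 1/13) · (1 − 1/17)
       = 10793861 · 192/221 = 9377472.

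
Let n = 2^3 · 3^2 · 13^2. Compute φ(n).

3744

φ(2^3) = 2^2·(2−1) = 4·1 = 4.
φ(3^2) = 3^2 − 3^1 = 9 − 3 = 6.
φ(13^2) = 13^2 − 13^1 = 169 − 13 = 156.
Multiply: 4 · 6 · 156 = 3744.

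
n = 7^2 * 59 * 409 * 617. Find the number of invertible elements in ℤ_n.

612235008

φ(729552523) = 729552523 · (1 − 1/7) · (1 − 1/59) · (1 − 1/409) · (1 − 1/617)
       = 729552523 · 87462144/104221789 = 612235008.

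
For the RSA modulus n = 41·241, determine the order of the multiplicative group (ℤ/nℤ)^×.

φ(n) = (p − 1)(q − 1) = (41−1)(241−1) = 40·240 = 9600.

9600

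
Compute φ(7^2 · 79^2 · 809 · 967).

202003768512

φ(7^2) = 7^2 − 7^1 = 49 − 7 = 42.
φ(79^2) = 79^2 − 79^1 = 6241 − 79 = 6162.
φ(809) = 809 − 1 = 808.
φ(967) = 967 − 1 = 966.
Since φ is multiplicative, φ(239235298127) = 42 · 6162 · 808 · 966 = 202003768512.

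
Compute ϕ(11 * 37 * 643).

231120

φ(261701) = 261701 · (1 − 1/11) · (1 − 1/37) · (1 − 1/643)
       = 261701 · 231120/261701 = 231120.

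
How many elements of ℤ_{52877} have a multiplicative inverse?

Factor 52877: 52877 = 11**2 × 19 × 23.
φ(11^2) = 11^1·(11−1) = 11·10 = 110.
φ(19) = 19 − 1 = 18.
φ(23) = 23 − 1 = 22.
Multiply: 110 · 18 · 22 = 43560.

43560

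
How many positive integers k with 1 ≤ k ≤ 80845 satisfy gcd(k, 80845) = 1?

80845 = 5 · 19 · 23 · 37.
φ(80845) = 80845 · (1 − 1/5) · (1 − 1/19) · (1 − 1/23) · (1 − 1/37)
       = 80845 · 57024/80845 = 57024.

57024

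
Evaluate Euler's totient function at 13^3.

2028

φ(13^3) = 13^3 − 13^2 = 2197 − 169 = 2028.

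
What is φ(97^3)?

903264

φ(912673) = 912673 · (1 − 1/97)
       = 912673 · 96/97 = 903264.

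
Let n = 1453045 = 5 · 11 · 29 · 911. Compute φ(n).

1019200

φ(1453045) = 1453045 · (1 − 1/5) · (1 − 1/11) · (1 − 1/29) · (1 − 1/911)
       = 1453045 · 1019200/1453045 = 1019200.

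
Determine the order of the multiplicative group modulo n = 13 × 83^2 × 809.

65990976

φ(13) = 13 − 1 = 12.
φ(83^2) = 83^2 − 83^1 = 6889 − 83 = 6806.
φ(809) = 809 − 1 = 808.
Multiply: 12 · 6806 · 808 = 65990976.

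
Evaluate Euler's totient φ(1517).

1440

Factor 1517: 1517 = 37 · 41.
φ(1517) = 1517 · (1 − 1/37) · (1 − 1/41)
       = 1517 · 1440/1517 = 1440.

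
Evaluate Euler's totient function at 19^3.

φ(6859) = 6859 · (1 − 1/19)
       = 6859 · 18/19 = 6498.

6498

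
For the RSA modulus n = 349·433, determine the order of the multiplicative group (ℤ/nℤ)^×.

150336

φ(n) = (p − 1)(q − 1) = (349−1)(433−1) = 348·432 = 150336.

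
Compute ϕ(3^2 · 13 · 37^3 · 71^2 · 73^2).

92693694159360

φ(3^2) = 3^1·(3−1) = 3·2 = 6.
φ(13) = 13 − 1 = 12.
φ(37^3) = 37^3 − 37^2 = 50653 − 1369 = 49284.
φ(71^2) = 71^2 − 71^1 = 5041 − 71 = 4970.
φ(73^2) = 73^2 − 73^1 = 5329 − 73 = 5256.
φ(159203808073089) = 6 × 12 × 49284 × 4970 × 5256 = 92693694159360.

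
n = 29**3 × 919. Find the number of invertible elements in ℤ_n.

21617064

φ(29^3) = 29^2·(29−1) = 841·28 = 23548.
φ(919) = 919 − 1 = 918.
Multiply: 23548 · 918 = 21617064.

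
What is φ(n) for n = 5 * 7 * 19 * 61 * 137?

3525120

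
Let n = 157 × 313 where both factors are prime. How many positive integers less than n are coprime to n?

48672

φ(157) = 157 − 1 = 156.
φ(313) = 313 − 1 = 312.
Multiply: 156 · 312 = 48672.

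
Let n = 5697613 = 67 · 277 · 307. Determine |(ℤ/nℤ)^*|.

φ(5697613) = 5697613 · (1 − 1/67) · (1 − 1/277) · (1 − 1/307)
       = 5697613 · 5574096/5697613 = 5574096.

5574096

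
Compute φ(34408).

First factor: 34408 = 2^3 * 11 * 17 * 23.
φ(34408) = 34408 · (1 − 1/2) · (1 − 1/11) · (1 − 1/17) · (1 − 1/23)
       = 34408 · 3520/8602 = 14080.

14080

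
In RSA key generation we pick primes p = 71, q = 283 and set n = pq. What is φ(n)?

φ(n) = (p − 1)(q − 1) = (71−1)(283−1) = 70·282 = 19740.

19740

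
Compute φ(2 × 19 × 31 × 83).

44280

φ(2) = 2 − 1 = 1.
φ(19) = 19 − 1 = 18.
φ(31) = 31 − 1 = 30.
φ(83) = 83 − 1 = 82.
φ(97774) = 1 × 18 × 30 × 82 = 44280.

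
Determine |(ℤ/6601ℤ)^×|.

Prime factorization: 6601 = 7 · 23 · 41.
φ(7) = 7 − 1 = 6.
φ(23) = 23 − 1 = 22.
φ(41) = 41 − 1 = 40.
Since φ is multiplicative, φ(6601) = 6 · 22 · 40 = 5280.

5280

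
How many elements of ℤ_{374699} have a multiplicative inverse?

311040

Prime factorization: 374699 = 13 · 19 · 37 · 41.
φ(13) = 13 − 1 = 12.
φ(19) = 19 − 1 = 18.
φ(37) = 37 − 1 = 36.
φ(41) = 41 − 1 = 40.
Since φ is multiplicative, φ(374699) = 12 · 18 · 36 · 40 = 311040.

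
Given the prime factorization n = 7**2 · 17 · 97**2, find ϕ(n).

6257664

φ(7837697) = 7837697 · (1 − 1/7) · (1 − 1/17) · (1 − 1/97)
       = 7837697 · 9216/11543 = 6257664.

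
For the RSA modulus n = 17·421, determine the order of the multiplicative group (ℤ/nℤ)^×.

6720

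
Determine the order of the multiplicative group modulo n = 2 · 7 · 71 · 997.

418320

φ(991018) = 991018 · (1 − 1/2) · (1 − 1/7) · (1 − 1/71) · (1 − 1/997)
       = 991018 · 418320/991018 = 418320.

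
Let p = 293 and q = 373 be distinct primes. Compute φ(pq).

φ(pq) = (p−1)(q−1) = 292 · 372 = 108624.

108624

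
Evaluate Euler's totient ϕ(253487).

207360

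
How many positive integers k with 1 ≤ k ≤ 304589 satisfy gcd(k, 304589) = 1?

253440

First factor: 304589 = 17 · 19 · 23 · 41.
φ(17) = 17 − 1 = 16.
φ(19) = 19 − 1 = 18.
φ(23) = 23 − 1 = 22.
φ(41) = 41 − 1 = 40.
Since φ is multiplicative, φ(304589) = 16 · 18 · 22 · 40 = 253440.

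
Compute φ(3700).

1440

3700 = 2^2 × 5^2 × 37.
φ(3700) = 3700 · (1 − 1/2) · (1 − 1/5) · (1 − 1/37)
       = 3700 · 144/370 = 1440.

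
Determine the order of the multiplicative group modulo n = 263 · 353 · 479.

φ(44469881) = 44469881 · (1 − 1/263) · (1 − 1/353) · (1 − 1/479)
       = 44469881 · 44083072/44469881 = 44083072.

44083072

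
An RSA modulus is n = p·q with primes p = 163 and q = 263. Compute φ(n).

42444

For distinct primes, φ(pq) = (p−1)(q−1) = 162 × 262 = 42444.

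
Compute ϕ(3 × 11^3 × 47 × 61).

6679200

φ(3) = 3 − 1 = 2.
φ(11^3) = 11^2·(11−1) = 121·10 = 1210.
φ(47) = 47 − 1 = 46.
φ(61) = 61 − 1 = 60.
Multiply: 2 · 1210 · 46 · 60 = 6679200.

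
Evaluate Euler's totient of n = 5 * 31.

120

φ(5) = 5 − 1 = 4.
φ(31) = 31 − 1 = 30.
Multiply: 4 · 30 = 120.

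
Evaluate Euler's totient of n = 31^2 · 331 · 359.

109870200

φ(31^2) = 31^1·(31−1) = 31·30 = 930.
φ(331) = 331 − 1 = 330.
φ(359) = 359 − 1 = 358.
Multiply: 930 · 330 · 358 = 109870200.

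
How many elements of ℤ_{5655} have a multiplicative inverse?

2688

Prime factorization: 5655 = 3 · 5 · 13 · 29.
φ(3) = 3 − 1 = 2.
φ(5) = 5 − 1 = 4.
φ(13) = 13 − 1 = 12.
φ(29) = 29 − 1 = 28.
Since φ is multiplicative, φ(5655) = 2 · 4 · 12 · 28 = 2688.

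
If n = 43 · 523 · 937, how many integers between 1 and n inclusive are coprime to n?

φ(43) = 43 − 1 = 42.
φ(523) = 523 − 1 = 522.
φ(937) = 937 − 1 = 936.
φ(21072193) = 42 × 522 × 936 = 20520864.

20520864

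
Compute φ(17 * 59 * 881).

816640

φ(17) = 17 − 1 = 16.
φ(59) = 59 − 1 = 58.
φ(881) = 881 − 1 = 880.
Multiply: 16 · 58 · 880 = 816640.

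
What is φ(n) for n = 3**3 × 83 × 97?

141696

φ(3^3) = 3^2·(3−1) = 9·2 = 18.
φ(83) = 83 − 1 = 82.
φ(97) = 97 − 1 = 96.
Since φ is multiplicative, φ(217377) = 18 · 82 · 96 = 141696.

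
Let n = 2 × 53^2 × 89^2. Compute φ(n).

21584992

φ(44500178) = 44500178 · (1 − 1/2) · (1 − 1/53) · (1 − 1/89)
       = 44500178 · 4576/9434 = 21584992.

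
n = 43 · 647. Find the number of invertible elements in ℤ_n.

27132

φ(43) = 43 − 1 = 42.
φ(647) = 647 − 1 = 646.
Since φ is multiplicative, φ(27821) = 42 · 646 = 27132.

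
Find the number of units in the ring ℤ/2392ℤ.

First factor: 2392 = 2**3 * 13 * 23.
φ(2^3) = 2^3 − 2^2 = 8 − 4 = 4.
φ(13) = 13 − 1 = 12.
φ(23) = 23 − 1 = 22.
Multiply: 4 · 12 · 22 = 1056.

1056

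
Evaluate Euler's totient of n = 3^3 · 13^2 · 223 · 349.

216934848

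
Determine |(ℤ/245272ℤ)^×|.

First factor: 245272 = 2^3 · 23 · 31 · 43.
φ(2^3) = 2^3 − 2^2 = 8 − 4 = 4.
φ(23) = 23 − 1 = 22.
φ(31) = 31 − 1 = 30.
φ(43) = 43 − 1 = 42.
Multiply: 4 · 22 · 30 · 42 = 110880.

110880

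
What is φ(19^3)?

6498

φ(6859) = 6859 · (1 − 1/19)
       = 6859 · 18/19 = 6498.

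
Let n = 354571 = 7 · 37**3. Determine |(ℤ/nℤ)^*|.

φ(7) = 7 − 1 = 6.
φ(37^3) = 37^3 − 37^2 = 50653 − 1369 = 49284.
Since φ is multiplicative, φ(354571) = 6 · 49284 = 295704.

295704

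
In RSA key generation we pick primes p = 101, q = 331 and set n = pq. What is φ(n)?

33000

For distinct primes, φ(pq) = (p−1)(q−1) = 100 × 330 = 33000.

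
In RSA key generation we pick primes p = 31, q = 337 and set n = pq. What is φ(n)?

10080

φ(n) = (p − 1)(q − 1) = (31−1)(337−1) = 30·336 = 10080.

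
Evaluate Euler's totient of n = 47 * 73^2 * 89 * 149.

φ(3321389843) = 3321389843 · (1 − 1/47) · (1 − 1/73) · (1 − 1/89) · (1 − 1/149)
       = 3321389843 · 43135488/45498491 = 3148890624.

3148890624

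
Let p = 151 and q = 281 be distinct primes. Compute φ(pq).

42000

φ(pq) = (p−1)(q−1) = 150 · 280 = 42000.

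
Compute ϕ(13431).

7920

Prime factorization: 13431 = 3 · 11^2 · 37.
φ(13431) = 13431 · (1 − 1/3) · (1 − 1/11) · (1 − 1/37)
       = 13431 · 720/1221 = 7920.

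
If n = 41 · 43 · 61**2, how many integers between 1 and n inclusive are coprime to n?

φ(6560123) = 6560123 · (1 − 1/41) · (1 − 1/43) · (1 − 1/61)
       = 6560123 · 100800/107543 = 6148800.

6148800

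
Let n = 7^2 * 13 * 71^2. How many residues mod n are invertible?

2504880

φ(7^2) = 7^1·(7−1) = 7·6 = 42.
φ(13) = 13 − 1 = 12.
φ(71^2) = 71^1·(71−1) = 71·70 = 4970.
Since φ is multiplicative, φ(3211117) = 42 · 12 · 4970 = 2504880.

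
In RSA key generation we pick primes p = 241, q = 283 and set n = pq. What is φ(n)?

67680

φ(241) = 241 − 1 = 240.
φ(283) = 283 − 1 = 282.
Since φ is multiplicative, φ(68203) = 240 · 282 = 67680.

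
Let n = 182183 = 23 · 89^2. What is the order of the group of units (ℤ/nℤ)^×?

172304

φ(182183) = 182183 · (1 − 1/23) · (1 − 1/89)
       = 182183 · 1936/2047 = 172304.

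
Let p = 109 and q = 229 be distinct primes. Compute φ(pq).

24624

φ(24961) = 24961 · (1 − 1/109) · (1 − 1/229)
       = 24961 · 24624/24961 = 24624.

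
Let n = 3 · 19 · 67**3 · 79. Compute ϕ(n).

831937392

φ(1354335789) = 1354335789 · (1 − 1/3) · (1 − 1/19) · (1 − 1/67) · (1 − 1/79)
       = 1354335789 · 185328/301701 = 831937392.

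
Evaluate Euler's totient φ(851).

792

851 = 23 · 37.
φ(851) = 851 · (1 − 1/23) · (1 − 1/37)
       = 851 · 792/851 = 792.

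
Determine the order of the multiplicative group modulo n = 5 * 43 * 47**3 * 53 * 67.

φ(79265226695) = 79265226695 · (1 − 1/5) · (1 − 1/43) · (1 − 1/47) · (1 − 1/53) · (1 − 1/67)
       = 79265226695 · 26522496/35882855 = 58588193664.

58588193664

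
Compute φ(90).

24

90 = 2 · 3^2 · 5.
φ(90) = 90 · (1 − 1/2) · (1 − 1/3) · (1 − 1/5)
       = 90 · 8/30 = 24.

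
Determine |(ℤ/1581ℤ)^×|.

First factor: 1581 = 3 × 17 × 31.
φ(3) = 3 − 1 = 2.
φ(17) = 17 − 1 = 16.
φ(31) = 31 − 1 = 30.
φ(1581) = 2 × 16 × 30 = 960.

960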